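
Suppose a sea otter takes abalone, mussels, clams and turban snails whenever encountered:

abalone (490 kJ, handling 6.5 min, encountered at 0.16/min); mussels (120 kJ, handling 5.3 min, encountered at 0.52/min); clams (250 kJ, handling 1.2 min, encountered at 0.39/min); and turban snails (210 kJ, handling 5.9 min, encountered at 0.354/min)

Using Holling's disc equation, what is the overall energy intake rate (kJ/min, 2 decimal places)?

R = (0.16×490 + 0.52×120 + 0.39×250 + 0.354×210) / (1 + 0.16×6.5 + 0.52×5.3 + 0.39×1.2 + 0.354×5.9) = 312.6/7.353 = 42.52 kJ/min.

42.52 kJ/min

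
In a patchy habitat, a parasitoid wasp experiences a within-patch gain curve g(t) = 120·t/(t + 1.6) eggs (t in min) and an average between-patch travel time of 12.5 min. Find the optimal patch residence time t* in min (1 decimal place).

Maximise g(t)/(T+t): set derivative to zero → g'(t)(T+t) = g(t).
g'(t) = 120·1.6/(t + 1.6)². Setting 120·1.6/(t+1.6)² = 120t/[(t+1.6)(12.5+t)] gives 1.6(12.5+t) = t(t+1.6), so t² = 1.6×12.5 = 20.
t* = √20 = 4.472 min.

4.5 min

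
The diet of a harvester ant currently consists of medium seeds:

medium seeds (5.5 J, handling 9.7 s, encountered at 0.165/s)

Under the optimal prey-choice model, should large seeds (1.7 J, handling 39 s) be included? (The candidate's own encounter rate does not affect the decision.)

Intake rate on the current diet: R = (0.165×5.5) / (1 + 0.165×9.7) = 0.9075/2.601 = 0.349 J/s.
large seeds: E/h = 1.7/39 = 0.04359 J/s.
0.04359 < 0.349, so adding large seeds would lower the average — exclude it.

No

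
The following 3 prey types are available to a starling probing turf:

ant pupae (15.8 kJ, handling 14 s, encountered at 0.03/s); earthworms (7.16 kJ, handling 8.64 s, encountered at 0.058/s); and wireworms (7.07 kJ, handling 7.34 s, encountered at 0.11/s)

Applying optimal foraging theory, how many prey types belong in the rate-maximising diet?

Rank by E/h (kJ/s): ant pupae 1.13, wireworms 0.963, earthworms 0.829. Include each in turn until the next type's E/h falls below the running intake rate.
Rate on top 1: 0.3338. wireworms: 0.963 > 0.3338 → include.
Rate on top 2: 0.562. earthworms: 0.829 > 0.562 → include.
Optimal diet: ant pupae, wireworms, earthworms — 3 of 3 types.

3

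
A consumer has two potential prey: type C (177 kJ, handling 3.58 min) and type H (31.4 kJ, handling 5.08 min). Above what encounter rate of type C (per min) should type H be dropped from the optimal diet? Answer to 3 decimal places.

The zero-one rule: include type H iff E₂/h₂ > λE₁/(1+λh₁). Equality gives the switch point.
λE₁h₂ = E₂ + λE₂h₁ ⇒ λ = E₂/(E₁h₂ − E₂h₁) = 31.4/(899.2 − 112.4) = 0.03991 per min.

0.040 per min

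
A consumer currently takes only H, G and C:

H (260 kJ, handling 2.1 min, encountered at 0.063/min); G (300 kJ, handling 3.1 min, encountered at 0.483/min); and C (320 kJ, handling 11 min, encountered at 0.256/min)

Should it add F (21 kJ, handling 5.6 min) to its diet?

Current rate: (0.063×260 + 0.483×300 + 0.256×320)/(1 + 0.063×2.1 + 0.483×3.1 + 0.256×11) = 44.66 kJ/min.
F: E/h = 21/5.6 = 3.75 kJ/min.
Since 3.75 < R, time spent handling F is better spent searching.

No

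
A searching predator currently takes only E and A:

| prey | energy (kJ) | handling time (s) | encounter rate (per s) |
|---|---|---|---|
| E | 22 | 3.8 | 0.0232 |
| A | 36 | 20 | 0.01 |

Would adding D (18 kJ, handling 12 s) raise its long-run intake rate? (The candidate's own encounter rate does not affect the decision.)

On E and A alone, R = ΣλE/(1+Σλh) = 0.8704/1.288 = 0.6757 kJ/s.
D: E/h = 18/12 = 1.5 kJ/s.
1.5 > 0.6757, so adding D raises the average — include it.

Yes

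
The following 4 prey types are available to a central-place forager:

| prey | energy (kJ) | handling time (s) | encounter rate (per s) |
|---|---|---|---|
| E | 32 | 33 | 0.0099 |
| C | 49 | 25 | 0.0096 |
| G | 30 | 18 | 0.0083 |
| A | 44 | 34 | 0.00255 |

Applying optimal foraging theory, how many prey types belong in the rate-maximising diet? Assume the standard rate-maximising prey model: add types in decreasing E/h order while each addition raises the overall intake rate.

Rank by E/h (kJ/s): C 1.96, G 1.67, A 1.29, E 0.97. Include each in turn until the next type's E/h falls below the running intake rate.
Rate on top 1: 0.3794. G: 1.67 > 0.3794 → include.
Rate on top 2: 0.5178. A: 1.29 > 0.5178 → include.
Rate on top 3: 0.5634. E: 0.97 > 0.5634 → include.
Optimal diet: C, G, A, E — 4 of 4 types.

4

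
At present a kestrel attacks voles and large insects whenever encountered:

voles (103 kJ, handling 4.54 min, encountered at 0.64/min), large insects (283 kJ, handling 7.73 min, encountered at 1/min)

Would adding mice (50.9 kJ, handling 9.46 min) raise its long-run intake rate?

On voles and large insects alone, R = ΣλE/(1+Σλh) = 348.9/11.64 = 29.99 kJ/min.
Profitability of mice: 50.9/9.46 = 5.381 kJ/min.
Since 5.381 < R, time spent handling mice is better spent searching.

No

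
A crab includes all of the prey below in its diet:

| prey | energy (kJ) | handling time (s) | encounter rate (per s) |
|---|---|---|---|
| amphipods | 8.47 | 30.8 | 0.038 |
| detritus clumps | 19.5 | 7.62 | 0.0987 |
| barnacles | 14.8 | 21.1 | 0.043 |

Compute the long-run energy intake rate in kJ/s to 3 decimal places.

0.753 kJ/s

R = Σλ_iE_i / (1 + Σλ_ih_i)
Numerator: 0.038×8.47 + 0.0987×19.5 + 0.043×14.8 = 2.883
Denominator: 1 + 0.038×30.8 + 0.0987×7.62 + 0.043×21.1 = 3.83
R = 2.883/3.83 = 0.7528 kJ/s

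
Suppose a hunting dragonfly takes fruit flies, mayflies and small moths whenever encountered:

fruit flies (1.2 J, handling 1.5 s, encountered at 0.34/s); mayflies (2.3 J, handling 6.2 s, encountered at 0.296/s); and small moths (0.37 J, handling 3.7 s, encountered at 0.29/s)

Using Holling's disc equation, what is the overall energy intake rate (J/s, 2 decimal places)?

0.27 J/s

R = Σλ_iE_i / (1 + Σλ_ih_i)
Numerator: 0.34×1.2 + 0.296×2.3 + 0.29×0.37 = 1.196
Denominator: 1 + 0.34×1.5 + 0.296×6.2 + 0.29×3.7 = 4.418
R = 1.196/4.418 = 0.2707 J/s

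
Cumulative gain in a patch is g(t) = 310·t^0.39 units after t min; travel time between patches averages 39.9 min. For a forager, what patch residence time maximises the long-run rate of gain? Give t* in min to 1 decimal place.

Optimal t* satisfies g'(t*) = g(t*)/(T + t*).
g'(t) = 0.39·310·t^-0.61. Setting 0.39·310·t^-0.61 = 310·t^0.39/(39.9+t) gives 0.39(39.9+t) = t, so 0.61·t = 0.39×39.9.
t* = 0.39×39.9/0.61 = 25.51 min.

25.5 min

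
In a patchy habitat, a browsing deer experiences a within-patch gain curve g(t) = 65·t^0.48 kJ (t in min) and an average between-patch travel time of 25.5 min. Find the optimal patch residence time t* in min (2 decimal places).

23.54 min

Optimal t* satisfies g'(t*) = g(t*)/(T + t*).
g'(t) = 0.48·65·t^-0.52. Setting 0.48·65·t^-0.52 = 65·t^0.48/(25.5+t) gives 0.48(25.5+t) = t, so 0.52·t = 0.48×25.5.
t* = 0.48×25.5/0.52 = 23.54 min.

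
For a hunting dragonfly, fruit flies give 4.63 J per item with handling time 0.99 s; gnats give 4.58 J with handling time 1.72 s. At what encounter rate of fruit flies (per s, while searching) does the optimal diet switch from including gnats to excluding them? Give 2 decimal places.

The zero-one rule: include gnats iff E₂/h₂ > λE₁/(1+λh₁). Equality gives the switch point.
λE₁h₂ = E₂ + λE₂h₁ ⇒ λ = E₂/(E₁h₂ − E₂h₁) = 4.58/(7.964 − 4.534) = 1.336 per s.

1.34 per s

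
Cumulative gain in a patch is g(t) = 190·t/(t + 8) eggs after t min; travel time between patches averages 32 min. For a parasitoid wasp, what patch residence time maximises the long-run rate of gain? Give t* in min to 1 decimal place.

Optimal t* satisfies g'(t*) = g(t*)/(T + t*).
g'(t) = 190·8/(t + 8)². Setting 190·8/(t+8)² = 190t/[(t+8)(32+t)] gives 8(32+t) = t(t+8), so t² = 8×32 = 256.
t* = √256 = 16 min.

16.0 min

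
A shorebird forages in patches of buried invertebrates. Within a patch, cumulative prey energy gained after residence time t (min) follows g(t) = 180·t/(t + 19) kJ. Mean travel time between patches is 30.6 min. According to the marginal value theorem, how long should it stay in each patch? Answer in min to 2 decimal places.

24.11 min

By the marginal value theorem, leave when the instantaneous gain rate g'(t) equals the habitat-wide average g(t)/(T + t).
g'(t) = 180·19/(t + 19)². Setting 180·19/(t+19)² = 180t/[(t+19)(30.6+t)] gives 19(30.6+t) = t(t+19), so t² = 19×30.6 = 581.4.
t* = √581.4 = 24.11 min.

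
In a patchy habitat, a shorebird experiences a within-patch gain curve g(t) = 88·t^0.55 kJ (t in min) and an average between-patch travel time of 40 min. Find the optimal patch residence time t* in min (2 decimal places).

By the marginal value theorem, leave when the instantaneous gain rate g'(t) equals the habitat-wide average g(t)/(T + t).
g'(t) = 0.55·88·t^-0.45. Setting 0.55·88·t^-0.45 = 88·t^0.55/(40+t) gives 0.55(40+t) = t, so 0.45·t = 0.55×40.
t* = 0.55×40/0.45 = 48.89 min.

48.89 min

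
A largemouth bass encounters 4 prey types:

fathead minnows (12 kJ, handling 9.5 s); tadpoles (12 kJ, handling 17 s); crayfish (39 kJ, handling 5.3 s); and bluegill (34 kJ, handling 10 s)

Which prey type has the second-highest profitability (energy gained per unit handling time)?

bluegill

Profitability E/h (kJ/s): fathead minnows = 12/9.5 = 1.26, tadpoles = 12/17 = 0.706, crayfish = 39/5.3 = 7.36, bluegill = 34/10 = 3.4.
Ranked: crayfish > bluegill > fathead minnows > tadpoles.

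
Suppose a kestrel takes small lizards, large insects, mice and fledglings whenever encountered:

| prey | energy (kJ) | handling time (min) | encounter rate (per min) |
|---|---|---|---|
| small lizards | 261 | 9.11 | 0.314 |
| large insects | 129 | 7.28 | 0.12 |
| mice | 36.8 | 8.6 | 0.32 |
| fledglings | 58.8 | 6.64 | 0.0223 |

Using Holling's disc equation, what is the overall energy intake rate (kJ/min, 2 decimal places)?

R = (0.314×261 + 0.12×129 + 0.32×36.8 + 0.0223×58.8) / (1 + 0.314×9.11 + 0.12×7.28 + 0.32×8.6 + 0.0223×6.64) = 110.5/7.634 = 14.48 kJ/min.

14.48 kJ/min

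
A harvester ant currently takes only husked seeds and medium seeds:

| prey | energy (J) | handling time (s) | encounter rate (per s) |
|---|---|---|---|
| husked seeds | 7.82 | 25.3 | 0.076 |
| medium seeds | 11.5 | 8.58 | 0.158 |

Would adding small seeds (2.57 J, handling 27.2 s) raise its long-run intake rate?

Intake rate on the current diet: R = (0.076×7.82 + 0.158×11.5) / (1 + 0.076×25.3 + 0.158×8.58) = 2.411/4.278 = 0.5636 J/s.
small seeds: E/h = 2.57/27.2 = 0.09449 J/s.
Since 0.09449 < R, time spent handling small seeds is better spent searching.

No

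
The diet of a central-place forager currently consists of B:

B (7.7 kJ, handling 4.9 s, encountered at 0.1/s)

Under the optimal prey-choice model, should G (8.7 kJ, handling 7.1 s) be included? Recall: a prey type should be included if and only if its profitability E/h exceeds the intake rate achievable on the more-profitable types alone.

Yes

Intake rate on the current diet: R = (0.1×7.7) / (1 + 0.1×4.9) = 0.77/1.49 = 0.5168 kJ/s.
Profitability of G: 8.7/7.1 = 1.225 kJ/s.
1.225 > 0.5168, so adding G raises the average — include it.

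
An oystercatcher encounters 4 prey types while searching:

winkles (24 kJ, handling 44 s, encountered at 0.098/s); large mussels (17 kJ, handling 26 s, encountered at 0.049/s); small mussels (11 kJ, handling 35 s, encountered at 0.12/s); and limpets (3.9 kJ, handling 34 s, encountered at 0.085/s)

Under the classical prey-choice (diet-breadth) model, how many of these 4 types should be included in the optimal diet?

Rank by E/h (kJ/s): large mussels 0.654, winkles 0.545, small mussels 0.314, limpets 0.115. Include each in turn until the next type's E/h falls below the running intake rate.
Rate on top 1: 0.3663. winkles: 0.545 > 0.3663 → include.
Rate on top 2: 0.4836. small mussels: 0.314 < 0.4836 → exclude; stop.
Optimal diet: large mussels, winkles — 2 of 4 types.

2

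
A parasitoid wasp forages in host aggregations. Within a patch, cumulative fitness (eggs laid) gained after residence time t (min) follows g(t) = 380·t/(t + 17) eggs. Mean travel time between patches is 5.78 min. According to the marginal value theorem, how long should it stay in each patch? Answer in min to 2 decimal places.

9.91 min

Optimal t* satisfies g'(t*) = g(t*)/(T + t*).
g'(t) = 380·17/(t + 17)². Setting 380·17/(t+17)² = 380t/[(t+17)(5.78+t)] gives 17(5.78+t) = t(t+17), so t² = 17×5.78 = 98.26.
t* = √98.26 = 9.913 min.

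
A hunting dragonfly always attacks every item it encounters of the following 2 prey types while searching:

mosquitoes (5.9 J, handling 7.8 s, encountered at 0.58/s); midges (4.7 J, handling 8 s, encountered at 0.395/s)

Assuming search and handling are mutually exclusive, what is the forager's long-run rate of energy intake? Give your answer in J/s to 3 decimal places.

Energy encountered per unit search time: 0.58×5.9 + 0.395×4.7 = 5.279 J/s.
Handling time per unit search time: 0.58×7.8 + 0.395×8 = 7.684.
Rate = 5.279/(1 + 7.684) = 0.6078 J/s.

0.608 J/s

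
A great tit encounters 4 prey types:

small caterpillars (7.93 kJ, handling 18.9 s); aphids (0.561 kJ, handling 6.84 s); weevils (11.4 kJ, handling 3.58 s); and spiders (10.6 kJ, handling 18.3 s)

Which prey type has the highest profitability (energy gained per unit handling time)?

In descending order of E/h:
weevils: 11.4/3.58 = 3.18 kJ/s
spiders: 10.6/18.3 = 0.579 kJ/s
small caterpillars: 7.93/18.9 = 0.42 kJ/s
aphids: 0.561/6.84 = 0.082 kJ/s

weevils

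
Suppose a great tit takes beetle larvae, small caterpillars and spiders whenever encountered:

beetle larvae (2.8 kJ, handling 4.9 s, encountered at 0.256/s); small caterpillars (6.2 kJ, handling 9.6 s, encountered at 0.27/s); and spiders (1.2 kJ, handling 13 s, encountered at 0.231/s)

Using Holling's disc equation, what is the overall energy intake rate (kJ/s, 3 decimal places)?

0.340 kJ/s

R = (0.256×2.8 + 0.27×6.2 + 0.231×1.2) / (1 + 0.256×4.9 + 0.27×9.6 + 0.231×13) = 2.668/7.849 = 0.3399 kJ/s.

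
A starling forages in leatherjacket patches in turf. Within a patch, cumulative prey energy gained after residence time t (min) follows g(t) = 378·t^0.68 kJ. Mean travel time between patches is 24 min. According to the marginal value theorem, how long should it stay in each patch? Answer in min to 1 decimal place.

51.0 min

Maximise g(t)/(T+t): set derivative to zero → g'(t)(T+t) = g(t).
g'(t) = 0.68·378·t^-0.32. Setting 0.68·378·t^-0.32 = 378·t^0.68/(24+t) gives 0.68(24+t) = t, so 0.32·t = 0.68×24.
t* = 0.68×24/0.32 = 51 min.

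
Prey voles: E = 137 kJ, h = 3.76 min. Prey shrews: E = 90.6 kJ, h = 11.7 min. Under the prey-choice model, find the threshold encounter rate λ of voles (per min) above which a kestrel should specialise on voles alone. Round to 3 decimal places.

At the threshold, the rate on voles alone equals the profitability of shrews: λ·137/(1 + λ·3.76) = 90.6/11.7 = 7.744.
Rearranging, λ(137 − 7.744×3.76) = 7.744, so λ = 7.744/107.9 = 0.07178 per min.

0.072 per min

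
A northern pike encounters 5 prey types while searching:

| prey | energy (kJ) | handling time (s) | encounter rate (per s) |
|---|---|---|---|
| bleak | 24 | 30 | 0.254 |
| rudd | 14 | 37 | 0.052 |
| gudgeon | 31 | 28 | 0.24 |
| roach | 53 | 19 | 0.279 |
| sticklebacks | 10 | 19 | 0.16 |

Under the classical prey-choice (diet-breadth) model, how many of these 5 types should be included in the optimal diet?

1

Rank by E/h (kJ/s): roach 2.79, gudgeon 1.11, bleak 0.8, sticklebacks 0.526, rudd 0.378. Include each in turn until the next type's E/h falls below the running intake rate.
Rate on top 1: 2.347. gudgeon: 1.11 < 2.347 → exclude; stop.
Optimal diet: roach — 1 of 5 types.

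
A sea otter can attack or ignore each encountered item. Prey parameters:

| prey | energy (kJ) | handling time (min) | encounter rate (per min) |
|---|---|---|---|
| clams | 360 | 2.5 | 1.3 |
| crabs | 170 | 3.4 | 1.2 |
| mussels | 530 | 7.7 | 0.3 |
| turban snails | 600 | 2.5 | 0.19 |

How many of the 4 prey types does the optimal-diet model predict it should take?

Rank by E/h (kJ/min): turban snails 240, clams 144, mussels 68.8, crabs 50. Include each in turn until the next type's E/h falls below the running intake rate.
Rate on top 1: 77.29. clams: 144 > 77.29 → include.
Rate on top 2: 123.2. mussels: 68.8 < 123.2 → exclude; stop.
Optimal diet: turban snails, clams — 2 of 4 types.

2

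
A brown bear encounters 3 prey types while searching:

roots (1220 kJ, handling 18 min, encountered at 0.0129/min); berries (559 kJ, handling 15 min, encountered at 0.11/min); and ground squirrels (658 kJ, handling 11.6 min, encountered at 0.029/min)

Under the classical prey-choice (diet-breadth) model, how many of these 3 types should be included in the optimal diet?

3

Rank by E/h (kJ/min): roots 67.8, ground squirrels 56.7, berries 37.3. Include each in turn until the next type's E/h falls below the running intake rate.
Rate on top 1: 12.77. ground squirrels: 56.7 > 12.77 → include.
Rate on top 2: 22.2. berries: 37.3 > 22.2 → include.
Optimal diet: roots, ground squirrels, berries — 3 of 3 types.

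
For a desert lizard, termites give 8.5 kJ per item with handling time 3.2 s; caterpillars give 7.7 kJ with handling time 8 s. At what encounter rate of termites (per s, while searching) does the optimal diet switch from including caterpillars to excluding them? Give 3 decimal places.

Drop caterpillars once their profitability E₂/h₂ falls below the rate achievable on termites alone: E₂/h₂ = λE₁/(1 + λh₁).
Solve for λ: λE₁h₂ = E₂(1 + λh₁) → λ(E₁h₂ − E₂h₁) = E₂ → λ = E₂/(E₁h₂ − E₂h₁).
λ = 7.7/(8.5×8 − 7.7×3.2) = 7.7/43.36 = 0.1776 per s.

0.178 per s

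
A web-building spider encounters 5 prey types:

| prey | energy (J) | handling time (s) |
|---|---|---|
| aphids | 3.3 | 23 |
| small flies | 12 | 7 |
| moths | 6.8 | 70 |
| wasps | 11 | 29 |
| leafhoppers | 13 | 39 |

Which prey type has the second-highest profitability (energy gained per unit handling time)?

Profitability E/h (J/s): aphids = 3.3/23 = 0.143, small flies = 12/7 = 1.71, moths = 6.8/70 = 0.0971, wasps = 11/29 = 0.379, leafhoppers = 13/39 = 0.333.
Ranked: small flies > wasps > leafhoppers > aphids > moths.

wasps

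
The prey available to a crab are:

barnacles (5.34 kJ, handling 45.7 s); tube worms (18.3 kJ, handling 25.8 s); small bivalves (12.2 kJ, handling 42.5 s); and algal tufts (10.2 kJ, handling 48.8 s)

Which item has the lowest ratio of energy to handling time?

barnacles

Profitability E/h (kJ/s): barnacles = 5.34/45.7 = 0.117, tube worms = 18.3/25.8 = 0.709, small bivalves = 12.2/42.5 = 0.287, algal tufts = 10.2/48.8 = 0.209.
Ranked: tube worms > small bivalves > algal tufts > barnacles.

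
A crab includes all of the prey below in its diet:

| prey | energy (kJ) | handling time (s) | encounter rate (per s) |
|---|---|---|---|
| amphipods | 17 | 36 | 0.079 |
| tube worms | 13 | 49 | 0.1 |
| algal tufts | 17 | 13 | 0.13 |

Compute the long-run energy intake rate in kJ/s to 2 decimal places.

Energy encountered per unit search time: 0.079×17 + 0.1×13 + 0.13×17 = 4.853 kJ/s.
Handling time per unit search time: 0.079×36 + 0.1×49 + 0.13×13 = 9.434.
Rate = 4.853/(1 + 9.434) = 0.4651 kJ/s.

0.47 kJ/s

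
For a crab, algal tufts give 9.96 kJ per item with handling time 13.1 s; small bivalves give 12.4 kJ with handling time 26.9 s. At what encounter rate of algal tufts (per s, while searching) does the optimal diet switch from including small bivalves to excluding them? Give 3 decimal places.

0.118 per s

Drop small bivalves once their profitability E₂/h₂ falls below the rate achievable on algal tufts alone: E₂/h₂ = λE₁/(1 + λh₁).
Solve for λ: λE₁h₂ = E₂(1 + λh₁) → λ(E₁h₂ − E₂h₁) = E₂ → λ = E₂/(E₁h₂ − E₂h₁).
λ = 12.4/(9.96×26.9 − 12.4×13.1) = 12.4/105.5 = 0.1176 per s.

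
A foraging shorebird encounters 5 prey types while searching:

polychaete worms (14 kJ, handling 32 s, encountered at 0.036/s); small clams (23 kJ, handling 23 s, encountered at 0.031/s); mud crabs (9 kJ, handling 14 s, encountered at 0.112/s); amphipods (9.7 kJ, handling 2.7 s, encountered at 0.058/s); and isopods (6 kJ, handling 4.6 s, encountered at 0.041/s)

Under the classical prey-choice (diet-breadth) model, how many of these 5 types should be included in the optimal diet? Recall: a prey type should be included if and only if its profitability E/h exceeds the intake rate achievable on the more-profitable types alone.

3

Rank by E/h (kJ/s): amphipods 3.59, isopods 1.3, small clams 1, mud crabs 0.643, polychaete worms 0.438. Include each in turn until the next type's E/h falls below the running intake rate.
Rate on top 1: 0.4864. isopods: 1.3 > 0.4864 → include.
Rate on top 2: 0.6011. small clams: 1 > 0.6011 → include.
Rate on top 3: 0.7393. mud crabs: 0.643 < 0.7393 → exclude; stop.
Optimal diet: amphipods, isopods, small clams — 3 of 5 types.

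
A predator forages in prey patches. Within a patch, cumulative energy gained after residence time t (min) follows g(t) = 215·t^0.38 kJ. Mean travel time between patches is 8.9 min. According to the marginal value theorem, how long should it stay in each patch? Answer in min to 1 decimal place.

Maximise g(t)/(T+t): set derivative to zero → g'(t)(T+t) = g(t).
g'(t) = 0.38·215·t^-0.62. Setting 0.38·215·t^-0.62 = 215·t^0.38/(8.9+t) gives 0.38(8.9+t) = t, so 0.62·t = 0.38×8.9.
t* = 0.38×8.9/0.62 = 5.455 min.

5.5 min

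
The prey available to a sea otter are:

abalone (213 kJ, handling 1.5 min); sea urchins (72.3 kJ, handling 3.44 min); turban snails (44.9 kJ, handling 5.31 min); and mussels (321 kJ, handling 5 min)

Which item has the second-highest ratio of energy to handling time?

In descending order of E/h:
abalone: 213/1.5 = 142 kJ/min
mussels: 321/5 = 64.2 kJ/min
sea urchins: 72.3/3.44 = 21 kJ/min
turban snails: 44.9/5.31 = 8.46 kJ/min

mussels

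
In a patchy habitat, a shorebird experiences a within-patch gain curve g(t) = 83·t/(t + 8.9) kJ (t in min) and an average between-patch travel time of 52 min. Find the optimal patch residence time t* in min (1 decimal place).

21.5 min

Maximise g(t)/(T+t): set derivative to zero → g'(t)(T+t) = g(t).
g'(t) = 83·8.9/(t + 8.9)². Setting 83·8.9/(t+8.9)² = 83t/[(t+8.9)(52+t)] gives 8.9(52+t) = t(t+8.9), so t² = 8.9×52 = 462.8.
t* = √462.8 = 21.51 min.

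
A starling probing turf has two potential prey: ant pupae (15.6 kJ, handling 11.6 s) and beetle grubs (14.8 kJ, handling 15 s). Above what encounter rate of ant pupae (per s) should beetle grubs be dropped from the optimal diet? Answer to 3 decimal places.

At the threshold, the rate on ant pupae alone equals the profitability of beetle grubs: λ·15.6/(1 + λ·11.6) = 14.8/15 = 0.9867.
Rearranging, λ(15.6 − 0.9867×11.6) = 0.9867, so λ = 0.9867/4.155 = 0.2375 per s.

0.237 per s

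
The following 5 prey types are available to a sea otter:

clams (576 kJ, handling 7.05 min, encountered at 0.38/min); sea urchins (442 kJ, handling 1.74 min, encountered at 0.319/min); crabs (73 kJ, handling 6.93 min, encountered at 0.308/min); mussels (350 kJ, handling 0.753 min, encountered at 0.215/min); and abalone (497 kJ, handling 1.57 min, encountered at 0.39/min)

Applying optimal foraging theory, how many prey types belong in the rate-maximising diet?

Profitabilities (E/h, kJ/min): mussels 465, abalone 317, sea urchins 254, clams 81.7, crabs 10.5. Add prey in this order while the next type's profitability exceeds the intake rate on those already taken.
Rate on top 1: 64.76. abalone: 317 > 64.76 → include.
Rate on top 2: 151.7. sea urchins: 254 > 151.7 → include.
Rate on top 3: 176.1. clams: 81.7 < 176.1 → exclude; stop.
Optimal diet: mussels, abalone, sea urchins — 3 of 5 types.

3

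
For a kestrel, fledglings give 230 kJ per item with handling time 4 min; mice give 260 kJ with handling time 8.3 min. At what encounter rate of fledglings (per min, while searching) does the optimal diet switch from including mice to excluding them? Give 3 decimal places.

At the threshold, the rate on fledglings alone equals the profitability of mice: λ·230/(1 + λ·4) = 260/8.3 = 31.33.
Rearranging, λ(230 − 31.33×4) = 31.33, so λ = 31.33/104.7 = 0.2992 per min.

0.299 per min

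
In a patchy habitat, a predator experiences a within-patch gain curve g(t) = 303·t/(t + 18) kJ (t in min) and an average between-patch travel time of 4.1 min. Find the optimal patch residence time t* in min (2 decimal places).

8.59 min

Optimal t* satisfies g'(t*) = g(t*)/(T + t*).
g'(t) = 303·18/(t + 18)². Setting 303·18/(t+18)² = 303t/[(t+18)(4.1+t)] gives 18(4.1+t) = t(t+18), so t² = 18×4.1 = 73.8.
t* = √73.8 = 8.591 min.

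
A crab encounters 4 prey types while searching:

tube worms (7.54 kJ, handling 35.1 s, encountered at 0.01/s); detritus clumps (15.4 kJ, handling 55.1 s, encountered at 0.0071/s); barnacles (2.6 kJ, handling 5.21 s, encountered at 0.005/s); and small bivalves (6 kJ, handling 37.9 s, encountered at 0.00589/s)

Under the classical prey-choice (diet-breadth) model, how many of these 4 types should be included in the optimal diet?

4

Rank by E/h (kJ/s): barnacles 0.499, detritus clumps 0.279, tube worms 0.215, small bivalves 0.158. Include each in turn until the next type's E/h falls below the running intake rate.
Rate on top 1: 0.01267. detritus clumps: 0.279 > 0.01267 → include.
Rate on top 2: 0.08632. tube worms: 0.215 > 0.08632 → include.
Rate on top 3: 0.1118. small bivalves: 0.158 > 0.1118 → include.
Optimal diet: barnacles, detritus clumps, tube worms, small bivalves — 4 of 4 types.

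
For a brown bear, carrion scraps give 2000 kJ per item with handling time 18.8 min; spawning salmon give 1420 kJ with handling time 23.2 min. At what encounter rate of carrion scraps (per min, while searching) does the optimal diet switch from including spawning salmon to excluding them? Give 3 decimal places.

The zero-one rule: include spawning salmon iff E₂/h₂ > λE₁/(1+λh₁). Equality gives the switch point.
λE₁h₂ = E₂ + λE₂h₁ ⇒ λ = E₂/(E₁h₂ − E₂h₁) = 1420/(4.64e+04 − 2.67e+04) = 0.07207 per min.

0.072 per min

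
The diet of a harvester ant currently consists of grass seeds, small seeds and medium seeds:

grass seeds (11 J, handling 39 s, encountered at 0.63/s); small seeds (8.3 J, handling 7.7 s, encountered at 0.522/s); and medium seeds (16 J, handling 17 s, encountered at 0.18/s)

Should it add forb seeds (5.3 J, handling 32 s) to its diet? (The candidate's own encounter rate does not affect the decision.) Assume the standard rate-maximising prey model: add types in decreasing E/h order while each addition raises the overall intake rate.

On grass seeds, small seeds and medium seeds alone, R = ΣλE/(1+Σλh) = 14.14/32.65 = 0.4332 J/s.
forb seeds: E/h = 5.3/32 = 0.1656 J/s.
0.1656 < 0.4332, so adding forb seeds would lower the average — exclude it.

No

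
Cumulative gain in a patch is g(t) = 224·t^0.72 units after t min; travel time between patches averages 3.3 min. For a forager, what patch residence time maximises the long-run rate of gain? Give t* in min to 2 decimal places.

8.49 min

Maximise g(t)/(T+t): set derivative to zero → g'(t)(T+t) = g(t).
g'(t) = 0.72·224·t^-0.28. Setting 0.72·224·t^-0.28 = 224·t^0.72/(3.3+t) gives 0.72(3.3+t) = t, so 0.28·t = 0.72×3.3.
t* = 0.72×3.3/0.28 = 8.486 min.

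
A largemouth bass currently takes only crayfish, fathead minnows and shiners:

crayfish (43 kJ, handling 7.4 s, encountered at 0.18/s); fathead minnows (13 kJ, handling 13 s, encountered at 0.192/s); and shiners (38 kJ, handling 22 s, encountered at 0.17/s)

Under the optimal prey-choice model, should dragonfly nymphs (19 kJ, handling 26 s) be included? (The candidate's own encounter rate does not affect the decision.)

Current rate: (0.18×43 + 0.192×13 + 0.17×38)/(1 + 0.18×7.4 + 0.192×13 + 0.17×22) = 1.949 kJ/s.
dragonfly nymphs: E/h = 19/26 = 0.7308 kJ/s.
0.7308 < 1.949, so adding dragonfly nymphs would lower the average — exclude it.

No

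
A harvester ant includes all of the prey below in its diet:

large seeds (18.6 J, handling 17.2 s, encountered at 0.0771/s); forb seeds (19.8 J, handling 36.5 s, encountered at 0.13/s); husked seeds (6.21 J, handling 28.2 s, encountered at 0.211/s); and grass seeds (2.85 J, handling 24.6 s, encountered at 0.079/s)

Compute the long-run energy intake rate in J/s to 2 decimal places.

0.37 J/s

R = Σλ_iE_i / (1 + Σλ_ih_i)
Numerator: 0.0771×18.6 + 0.13×19.8 + 0.211×6.21 + 0.079×2.85 = 5.544
Denominator: 1 + 0.0771×17.2 + 0.13×36.5 + 0.211×28.2 + 0.079×24.6 = 14.96
R = 5.544/14.96 = 0.3704 J/s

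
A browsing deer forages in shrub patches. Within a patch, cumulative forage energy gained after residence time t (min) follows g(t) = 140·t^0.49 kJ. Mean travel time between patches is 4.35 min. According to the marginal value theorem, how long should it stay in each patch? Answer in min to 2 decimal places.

By the marginal value theorem, leave when the instantaneous gain rate g'(t) equals the habitat-wide average g(t)/(T + t).
g'(t) = 0.49·140·t^-0.51. Setting 0.49·140·t^-0.51 = 140·t^0.49/(4.35+t) gives 0.49(4.35+t) = t, so 0.51·t = 0.49×4.35.
t* = 0.49×4.35/0.51 = 4.179 min.

4.18 min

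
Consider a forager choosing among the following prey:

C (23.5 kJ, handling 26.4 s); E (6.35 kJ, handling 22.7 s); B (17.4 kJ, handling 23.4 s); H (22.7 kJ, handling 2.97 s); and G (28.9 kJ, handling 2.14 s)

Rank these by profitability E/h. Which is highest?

G

In descending order of E/h:
G: 28.9/2.14 = 13.5 kJ/s
H: 22.7/2.97 = 7.64 kJ/s
C: 23.5/26.4 = 0.89 kJ/s
B: 17.4/23.4 = 0.744 kJ/s
E: 6.35/22.7 = 0.28 kJ/s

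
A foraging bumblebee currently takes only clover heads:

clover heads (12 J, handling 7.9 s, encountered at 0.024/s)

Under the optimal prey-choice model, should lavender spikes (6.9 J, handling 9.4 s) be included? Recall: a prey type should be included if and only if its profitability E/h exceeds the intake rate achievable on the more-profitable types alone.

On clover heads alone, R = ΣλE/(1+Σλh) = 0.288/1.19 = 0.2421 J/s.
Profitability of lavender spikes: 6.9/9.4 = 0.734 J/s.
0.734 > 0.2421, so adding lavender spikes raises the average — include it.

Yes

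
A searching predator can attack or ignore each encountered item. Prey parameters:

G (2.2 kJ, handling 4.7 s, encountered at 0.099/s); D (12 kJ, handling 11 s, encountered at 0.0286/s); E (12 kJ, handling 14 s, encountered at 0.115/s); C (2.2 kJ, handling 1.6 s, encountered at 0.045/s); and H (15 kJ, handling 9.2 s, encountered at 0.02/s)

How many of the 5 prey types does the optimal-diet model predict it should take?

Rank by E/h (kJ/s): H 1.63, C 1.38, D 1.09, E 0.857, G 0.468. Include each in turn until the next type's E/h falls below the running intake rate.
Rate on top 1: 0.2534. C: 1.38 > 0.2534 → include.
Rate on top 2: 0.3177. D: 1.09 > 0.3177 → include.
Rate on top 3: 0.4726. E: 0.857 > 0.4726 → include.
Rate on top 4: 0.6672. G: 0.468 < 0.6672 → exclude; stop.
Optimal diet: H, C, D, E — 4 of 5 types.

4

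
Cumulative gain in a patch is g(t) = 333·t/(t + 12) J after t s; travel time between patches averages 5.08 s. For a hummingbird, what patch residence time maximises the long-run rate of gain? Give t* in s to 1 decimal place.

7.8 s

By the marginal value theorem, leave when the instantaneous gain rate g'(t) equals the habitat-wide average g(t)/(T + t).
g'(t) = 333·12/(t + 12)². Setting 333·12/(t+12)² = 333t/[(t+12)(5.08+t)] gives 12(5.08+t) = t(t+12), so t² = 12×5.08 = 60.96.
t* = √60.96 = 7.808 s.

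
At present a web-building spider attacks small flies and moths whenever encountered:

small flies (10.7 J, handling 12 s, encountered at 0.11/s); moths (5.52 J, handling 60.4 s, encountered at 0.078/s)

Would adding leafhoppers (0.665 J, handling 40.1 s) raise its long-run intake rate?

No

Intake rate on the current diet: R = (0.11×10.7 + 0.078×5.52) / (1 + 0.11×12 + 0.078×60.4) = 1.608/7.031 = 0.2286 J/s.
Profitability of leafhoppers: 0.665/40.1 = 0.01658 J/s.
0.01658 < 0.2286, so adding leafhoppers would lower the average — exclude it.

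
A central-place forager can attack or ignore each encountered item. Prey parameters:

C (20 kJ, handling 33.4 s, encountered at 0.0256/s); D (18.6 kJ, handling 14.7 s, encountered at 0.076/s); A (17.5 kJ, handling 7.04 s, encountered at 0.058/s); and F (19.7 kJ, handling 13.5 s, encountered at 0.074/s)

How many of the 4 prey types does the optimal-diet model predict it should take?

3

Rank by E/h (kJ/s): A 2.49, F 1.46, D 1.27, C 0.599. Include each in turn until the next type's E/h falls below the running intake rate.
Rate on top 1: 0.7207. F: 1.46 > 0.7207 → include.
Rate on top 2: 1.027. D: 1.27 > 1.027 → include.
Rate on top 3: 1.103. C: 0.599 < 1.103 → exclude; stop.
Optimal diet: A, F, D — 3 of 4 types.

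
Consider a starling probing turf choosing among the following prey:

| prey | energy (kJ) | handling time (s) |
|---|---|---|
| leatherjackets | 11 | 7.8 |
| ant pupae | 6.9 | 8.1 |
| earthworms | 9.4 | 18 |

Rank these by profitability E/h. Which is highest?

leatherjackets

Profitability E/h (kJ/s): leatherjackets = 11/7.8 = 1.41, ant pupae = 6.9/8.1 = 0.852, earthworms = 9.4/18 = 0.522.
Ranked: leatherjackets > ant pupae > earthworms.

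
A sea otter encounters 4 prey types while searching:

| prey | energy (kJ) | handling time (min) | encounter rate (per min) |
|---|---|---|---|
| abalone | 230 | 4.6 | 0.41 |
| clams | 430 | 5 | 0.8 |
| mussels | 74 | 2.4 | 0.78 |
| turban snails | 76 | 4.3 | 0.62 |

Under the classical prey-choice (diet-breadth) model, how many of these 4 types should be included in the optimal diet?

Rank by E/h (kJ/min): clams 86, abalone 50, mussels 30.8, turban snails 17.7. Include each in turn until the next type's E/h falls below the running intake rate.
Rate on top 1: 68.8. abalone: 50 < 68.8 → exclude; stop.
Optimal diet: clams — 1 of 4 types.

1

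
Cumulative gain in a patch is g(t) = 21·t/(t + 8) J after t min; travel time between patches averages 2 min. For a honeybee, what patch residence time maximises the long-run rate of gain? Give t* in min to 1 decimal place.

4.0 min

Maximise g(t)/(T+t): set derivative to zero → g'(t)(T+t) = g(t).
g'(t) = 21·8/(t + 8)². Setting 21·8/(t+8)² = 21t/[(t+8)(2+t)] gives 8(2+t) = t(t+8), so t² = 8×2 = 16.
t* = √16 = 4 min.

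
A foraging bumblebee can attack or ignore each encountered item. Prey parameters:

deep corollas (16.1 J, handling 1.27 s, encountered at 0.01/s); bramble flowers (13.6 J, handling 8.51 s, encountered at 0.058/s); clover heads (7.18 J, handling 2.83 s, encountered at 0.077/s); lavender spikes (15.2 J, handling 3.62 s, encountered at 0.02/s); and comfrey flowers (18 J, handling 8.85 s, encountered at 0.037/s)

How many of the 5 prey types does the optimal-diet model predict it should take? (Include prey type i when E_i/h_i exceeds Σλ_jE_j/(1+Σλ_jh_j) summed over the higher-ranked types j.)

Profitabilities (E/h, J/s): deep corollas 12.7, lavender spikes 4.2, clover heads 2.54, comfrey flowers 2.03, bramble flowers 1.6. Add prey in this order while the next type's profitability exceeds the intake rate on those already taken.
Rate on top 1: 0.159. lavender spikes: 4.2 > 0.159 → include.
Rate on top 2: 0.4285. clover heads: 2.54 > 0.4285 → include.
Rate on top 3: 0.7812. comfrey flowers: 2.03 > 0.7812 → include.
Rate on top 4: 1.033. bramble flowers: 1.6 > 1.033 → include.
Optimal diet: deep corollas, lavender spikes, clover heads, comfrey flowers, bramble flowers — 5 of 5 types.

5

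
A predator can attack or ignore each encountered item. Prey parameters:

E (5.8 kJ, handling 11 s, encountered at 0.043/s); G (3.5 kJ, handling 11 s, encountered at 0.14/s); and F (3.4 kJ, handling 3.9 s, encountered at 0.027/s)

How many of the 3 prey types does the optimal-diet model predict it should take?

3

Rank by E/h (kJ/s): F 0.872, E 0.527, G 0.318. Include each in turn until the next type's E/h falls below the running intake rate.
Rate on top 1: 0.08305. E: 0.527 > 0.08305 → include.
Rate on top 2: 0.2162. G: 0.318 > 0.2162 → include.
Optimal diet: F, E, G — 3 of 3 types.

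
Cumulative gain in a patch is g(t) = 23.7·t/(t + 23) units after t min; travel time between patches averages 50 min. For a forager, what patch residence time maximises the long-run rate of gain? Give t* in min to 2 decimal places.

33.91 min

Maximise g(t)/(T+t): set derivative to zero → g'(t)(T+t) = g(t).
g'(t) = 23.7·23/(t + 23)². Setting 23.7·23/(t+23)² = 23.7t/[(t+23)(50+t)] gives 23(50+t) = t(t+23), so t² = 23×50 = 1150.
t* = √1150 = 33.91 min.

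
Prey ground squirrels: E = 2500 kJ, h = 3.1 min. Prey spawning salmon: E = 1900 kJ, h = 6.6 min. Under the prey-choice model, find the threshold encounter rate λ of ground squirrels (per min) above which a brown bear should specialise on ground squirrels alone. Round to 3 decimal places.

The zero-one rule: include spawning salmon iff E₂/h₂ > λE₁/(1+λh₁). Equality gives the switch point.
λE₁h₂ = E₂ + λE₂h₁ ⇒ λ = E₂/(E₁h₂ − E₂h₁) = 1900/(1.65e+04 − 5890) = 0.1791 per min.

0.179 per min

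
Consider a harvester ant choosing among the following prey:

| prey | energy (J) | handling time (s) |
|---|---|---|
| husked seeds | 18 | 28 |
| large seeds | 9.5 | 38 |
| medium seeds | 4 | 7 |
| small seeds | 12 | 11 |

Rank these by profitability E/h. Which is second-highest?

Profitability E/h (J/s): husked seeds = 18/28 = 0.643, large seeds = 9.5/38 = 0.25, medium seeds = 4/7 = 0.571, small seeds = 12/11 = 1.09.
Ranked: small seeds > husked seeds > medium seeds > large seeds.

husked seeds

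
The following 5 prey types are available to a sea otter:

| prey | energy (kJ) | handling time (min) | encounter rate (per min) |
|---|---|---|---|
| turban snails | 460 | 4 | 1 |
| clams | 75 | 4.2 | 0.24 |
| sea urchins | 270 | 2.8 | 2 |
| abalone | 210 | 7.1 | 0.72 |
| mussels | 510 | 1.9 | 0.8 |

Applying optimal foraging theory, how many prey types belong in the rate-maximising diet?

1

Profitabilities (E/h, kJ/min): mussels 268, turban snails 115, sea urchins 96.4, abalone 29.6, clams 17.9. Add prey in this order while the next type's profitability exceeds the intake rate on those already taken.
Rate on top 1: 161.9. turban snails: 115 < 161.9 → exclude; stop.
Optimal diet: mussels — 1 of 5 types.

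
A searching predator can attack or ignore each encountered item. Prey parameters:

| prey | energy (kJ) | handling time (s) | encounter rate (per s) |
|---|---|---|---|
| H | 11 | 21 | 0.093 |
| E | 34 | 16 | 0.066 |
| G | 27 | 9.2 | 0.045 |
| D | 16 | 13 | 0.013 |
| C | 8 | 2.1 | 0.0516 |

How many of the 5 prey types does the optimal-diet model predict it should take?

3

Profitabilities (E/h, kJ/s): C 3.81, G 2.93, E 2.12, D 1.23, H 0.524. Add prey in this order while the next type's profitability exceeds the intake rate on those already taken.
Rate on top 1: 0.3724. G: 2.93 > 0.3724 → include.
Rate on top 2: 1.069. E: 2.12 > 1.069 → include.
Rate on top 3: 1.502. D: 1.23 < 1.502 → exclude; stop.
Optimal diet: C, G, E — 3 of 5 types.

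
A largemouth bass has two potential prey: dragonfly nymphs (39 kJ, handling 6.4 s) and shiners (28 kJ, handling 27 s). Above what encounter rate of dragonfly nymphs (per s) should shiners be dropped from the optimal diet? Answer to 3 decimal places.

At the threshold, the rate on dragonfly nymphs alone equals the profitability of shiners: λ·39/(1 + λ·6.4) = 28/27 = 1.037.
Rearranging, λ(39 − 1.037×6.4) = 1.037, so λ = 1.037/32.36 = 0.03204 per s.

0.032 per s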